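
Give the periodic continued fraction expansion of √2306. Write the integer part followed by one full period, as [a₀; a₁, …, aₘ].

[48; 48, 96]

a₀ = ⌊√2306⌋ = 48.
With m₀=0, d₀=1 and mₖ₊₁ = dₖaₖ − mₖ, dₖ₊₁ = (n − mₖ₊₁²)/dₖ, aₖ₊₁ = ⌊(a₀+mₖ₊₁)/dₖ₊₁⌋:
  k=1: m=48, d=2, a=48
  k=2: m=48, d=1, a=96
d=1 and a=2a₀=96 at k=2, so the next step gives (m, d) = (48, 2) again — its k=1 value — and the period has length 2.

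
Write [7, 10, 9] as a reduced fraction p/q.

646/91

Fold from the inside: start with 9/1.
  10 + 1/9 = 91/9
  7 + 9/91 = 646/91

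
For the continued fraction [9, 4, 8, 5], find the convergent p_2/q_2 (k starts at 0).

305/33

Using pₖ = aₖpₖ₋₁ + pₖ₋₂, qₖ = aₖqₖ₋₁ + qₖ₋₂ (with p₋₁=1, p₋₂=0, q₋₁=0, q₋₂=1):
  k=0: a=9, p=9, q=1
  k=1: a=4, p=37, q=4
  k=2: a=8, p=305, q=33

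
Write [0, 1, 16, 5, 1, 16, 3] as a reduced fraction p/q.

4996/5305

Using pₖ = aₖpₖ₋₁ + pₖ₋₂ and qₖ = aₖqₖ₋₁ + qₖ₋₂:
  k=0: a=0, p=0, q=1
  k=1: a=1, p=1, q=1
  k=2: a=16, p=16, q=17
  k=3: a=5, p=81, q=86
  k=4: a=1, p=97, q=103
  k=5: a=16, p=1633, q=1734
  k=6: a=3, p=4996, q=5305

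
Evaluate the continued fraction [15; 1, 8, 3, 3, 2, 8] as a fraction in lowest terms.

28686/1805

Fold from the inside: start with 8/1.
  2 + 1/8 = 17/8
  3 + 8/17 = 59/17
  3 + 17/59 = 194/59
  8 + 59/194 = 1611/194
  1 + 194/1611 = 1805/1611
  15 + 1611/1805 = 28686/1805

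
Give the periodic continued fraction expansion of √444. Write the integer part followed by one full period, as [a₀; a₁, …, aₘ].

[21; 14, 42]

a₀ = ⌊√444⌋ = 21.
With m₀=0, d₀=1 and mₖ₊₁ = dₖaₖ − mₖ, dₖ₊₁ = (n − mₖ₊₁²)/dₖ, aₖ₊₁ = ⌊(a₀+mₖ₊₁)/dₖ₊₁⌋:
  k=1: m=21, d=3, a=14
  k=2: m=21, d=1, a=42
d=1 and a=2a₀=42 at k=2, so the next step gives (m, d) = (21, 3) again — its k=1 value — and the period has length 2.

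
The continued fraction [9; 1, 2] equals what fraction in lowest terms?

29/3

Using pₖ = aₖpₖ₋₁ + pₖ₋₂ and qₖ = aₖqₖ₋₁ + qₖ₋₂:
  k=0: a=9, p=9, q=1
  k=1: a=1, p=10, q=1
  k=2: a=2, p=29, q=3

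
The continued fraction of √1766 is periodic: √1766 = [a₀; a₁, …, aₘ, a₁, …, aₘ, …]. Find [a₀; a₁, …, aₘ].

[42; 42, 84]

a₀ = ⌊√1766⌋ = 42.
With m₀=0, d₀=1 and mₖ₊₁ = dₖaₖ − mₖ, dₖ₊₁ = (n − mₖ₊₁²)/dₖ, aₖ₊₁ = ⌊(a₀+mₖ₊₁)/dₖ₊₁⌋:
  k=1: m=42, d=2, a=42
  k=2: m=42, d=1, a=84
d=1 and a=2a₀=84 at k=2, so the next step gives (m, d) = (42, 2) again — its k=1 value — and the period has length 2.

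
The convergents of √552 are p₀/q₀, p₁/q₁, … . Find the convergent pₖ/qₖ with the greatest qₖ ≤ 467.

√552 = [23; 2, 46, …] (period length 2).
Convergents:
  p_0/q_0 = 23/1
  p_1/q_1 = 47/2
  p_2/q_2 = 2185/93
  p_3/q_3 = 4417/188
  p_4/q_4 = 205367/8741
q_3 = 188 ≤ 467 < 8741 = q_4, so the answer is 4417/188.

4417/188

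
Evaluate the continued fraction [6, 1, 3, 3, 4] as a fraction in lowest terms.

379/56

Fold from the inside: start with 4/1.
  3 + 1/4 = 13/4
  3 + 4/13 = 43/13
  1 + 13/43 = 56/43
  6 + 43/56 = 379/56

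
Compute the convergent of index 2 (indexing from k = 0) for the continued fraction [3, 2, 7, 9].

Using pₖ = aₖpₖ₋₁ + pₖ₋₂, qₖ = aₖqₖ₋₁ + qₖ₋₂ (with p₋₁=1, p₋₂=0, q₋₁=0, q₋₂=1):
  k=0: a=3, p=3, q=1
  k=1: a=2, p=7, q=2
  k=2: a=7, p=52, q=15

52/15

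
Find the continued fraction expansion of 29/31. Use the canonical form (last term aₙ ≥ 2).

[0; 1, 14, 2]

29 = 0×31 + 29
31 = 1×29 + 2
29 = 14×2 + 1
2 = 2×1 + 0  (stop)
So 29/31 = [0; 1, 14, 2].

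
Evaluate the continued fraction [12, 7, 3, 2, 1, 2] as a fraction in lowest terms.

Using pₖ = aₖpₖ₋₁ + pₖ₋₂ and qₖ = aₖqₖ₋₁ + qₖ₋₂:
  k=0: a=12, p=12, q=1
  k=1: a=7, p=85, q=7
  k=2: a=3, p=267, q=22
  k=3: a=2, p=619, q=51
  k=4: a=1, p=886, q=73
  k=5: a=2, p=2391, q=197

2391/197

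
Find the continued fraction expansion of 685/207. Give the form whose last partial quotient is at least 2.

685 = 3×207 + 64
207 = 3×64 + 15
64 = 4×15 + 4
15 = 3×4 + 3
4 = 1×3 + 1
3 = 3×1 + 0  (stop)
So 685/207 = [3; 3, 4, 3, 1, 3].

[3; 3, 4, 3, 1, 3]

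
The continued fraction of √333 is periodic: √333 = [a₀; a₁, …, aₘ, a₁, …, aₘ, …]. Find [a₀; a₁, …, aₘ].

[18; 4, 36]

a₀ = ⌊√333⌋ = 18.
With m₀=0, d₀=1 and mₖ₊₁ = dₖaₖ − mₖ, dₖ₊₁ = (n − mₖ₊₁²)/dₖ, aₖ₊₁ = ⌊(a₀+mₖ₊₁)/dₖ₊₁⌋:
  k=1: m=18, d=9, a=4
  k=2: m=18, d=1, a=36
d=1 and a=2a₀=36 at k=2, so the next step gives (m, d) = (18, 9) again — its k=1 value — and the period has length 2.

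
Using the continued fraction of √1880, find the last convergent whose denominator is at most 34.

607/14

√1880 = [43; 2, 1, 3, 1, 2, 86, …] (period length 6).
Convergents:
  p_0/q_0 = 43/1
  p_1/q_1 = 87/2
  p_2/q_2 = 130/3
  p_3/q_3 = 477/11
  p_4/q_4 = 607/14
  p_5/q_5 = 1691/39
q_4 = 14 ≤ 34 < 39 = q_5, so the answer is 607/14.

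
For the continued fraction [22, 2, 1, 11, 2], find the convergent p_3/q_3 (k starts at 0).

Using pₖ = aₖpₖ₋₁ + pₖ₋₂, qₖ = aₖqₖ₋₁ + qₖ₋₂ (with p₋₁=1, p₋₂=0, q₋₁=0, q₋₂=1):
  k=0: a=22, p=22, q=1
  k=1: a=2, p=45, q=2
  k=2: a=1, p=67, q=3
  k=3: a=11, p=782, q=35

782/35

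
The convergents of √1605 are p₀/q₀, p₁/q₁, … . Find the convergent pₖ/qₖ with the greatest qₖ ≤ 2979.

√1605 = [40; 16, 80, …] (period length 2).
Convergents:
  p_0/q_0 = 40/1
  p_1/q_1 = 641/16
  p_2/q_2 = 51320/1281
  p_3/q_3 = 821761/20512
q_2 = 1281 ≤ 2979 < 20512 = q_3, so the answer is 51320/1281.

51320/1281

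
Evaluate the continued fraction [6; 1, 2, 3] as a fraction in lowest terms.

67/10

Fold from the inside: start with 3/1.
  2 + 1/3 = 7/3
  1 + 3/7 = 10/7
  6 + 7/10 = 67/10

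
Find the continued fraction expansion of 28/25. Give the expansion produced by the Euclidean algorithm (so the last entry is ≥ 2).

[1; 8, 3]

28 = 1*25 + 3
25 = 8*3 + 1
3 = 3*1 + 0  (stop)
So 28/25 = [1; 8, 3].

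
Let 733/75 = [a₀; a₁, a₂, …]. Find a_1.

733 = 9·75 + 58   →  a_0 = 9
75 = 1·58 + 17   →  a_1 = 1

1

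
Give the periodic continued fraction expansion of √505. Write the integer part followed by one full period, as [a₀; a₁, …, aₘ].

a₀ = ⌊√505⌋ = 22.

[22; 2, 8, 2, 44]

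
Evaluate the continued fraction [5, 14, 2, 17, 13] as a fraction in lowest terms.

33557/6620

Fold from the inside: start with 13/1.
  17 + 1/13 = 222/13
  2 + 13/222 = 457/222
  14 + 222/457 = 6620/457
  5 + 457/6620 = 33557/6620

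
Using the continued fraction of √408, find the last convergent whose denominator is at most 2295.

√408 = [20; 5, 40, …] (period length 2).
Convergents:
  p_0/q_0 = 20/1
  p_1/q_1 = 101/5
  p_2/q_2 = 4060/201
  p_3/q_3 = 20401/1010
  p_4/q_4 = 820100/40601
q_3 = 1010 ≤ 2295 < 40601 = q_4, so the answer is 20401/1010.

20401/1010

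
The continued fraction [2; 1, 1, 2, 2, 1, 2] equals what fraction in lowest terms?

Using pₖ = aₖpₖ₋₁ + pₖ₋₂ and qₖ = aₖqₖ₋₁ + qₖ₋₂:
  k=0: a=2, p=2, q=1
  k=1: a=1, p=3, q=1
  k=2: a=1, p=5, q=2
  k=3: a=2, p=13, q=5
  k=4: a=2, p=31, q=12
  k=5: a=1, p=44, q=17
  k=6: a=2, p=119, q=46

119/46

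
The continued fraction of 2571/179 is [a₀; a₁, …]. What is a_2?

1

2571 = 14·179 + 65   →  a_0 = 14
179 = 2·65 + 49   →  a_1 = 2
65 = 1·49 + 16   →  a_2 = 1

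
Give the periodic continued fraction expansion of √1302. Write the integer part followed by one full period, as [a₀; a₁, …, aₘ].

[36; 12, 72]

a₀ = ⌊√1302⌋ = 36.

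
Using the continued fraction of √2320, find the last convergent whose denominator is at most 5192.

167041/3468

√2320 = [48; 6, 96, …] (period length 2).
Convergents:
  p_0/q_0 = 48/1
  p_1/q_1 = 289/6
  p_2/q_2 = 27792/577
  p_3/q_3 = 167041/3468
  p_4/q_4 = 16063728/333505
q_3 = 3468 ≤ 5192 < 333505 = q_4, so the answer is 167041/3468.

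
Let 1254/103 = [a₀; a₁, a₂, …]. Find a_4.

1

1254 = 12·103 + 18   →  a_0 = 12
103 = 5·18 + 13   →  a_1 = 5
18 = 1·13 + 5   →  a_2 = 1
13 = 2·5 + 3   →  a_3 = 2
5 = 1·3 + 2   →  a_4 = 1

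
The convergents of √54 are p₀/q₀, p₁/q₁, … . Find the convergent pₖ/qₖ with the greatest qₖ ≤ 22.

147/20

√54 = [7; 2, 1, 6, 1, 2, 14, …] (period length 6).
Convergents:
  p_0/q_0 = 7/1
  p_1/q_1 = 15/2
  p_2/q_2 = 22/3
  p_3/q_3 = 147/20
  p_4/q_4 = 169/23
q_3 = 20 ≤ 22 < 23 = q_4, so the answer is 147/20.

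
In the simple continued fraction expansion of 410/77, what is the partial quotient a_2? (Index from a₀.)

12

410 = 5·77 + 25   →  a_0 = 5
77 = 3·25 + 2   →  a_1 = 3
25 = 12·2 + 1   →  a_2 = 12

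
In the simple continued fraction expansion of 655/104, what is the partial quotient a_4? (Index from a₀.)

655 = 6·104 + 31   →  a_0 = 6
104 = 3·31 + 11   →  a_1 = 3
31 = 2·11 + 9   →  a_2 = 2
11 = 1·9 + 2   →  a_3 = 1
9 = 4·2 + 1   →  a_4 = 4

4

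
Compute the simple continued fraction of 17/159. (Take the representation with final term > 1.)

[0; 9, 2, 1, 5]

17 = 0×159 + 17
159 = 9×17 + 6
17 = 2×6 + 5
6 = 1×5 + 1
5 = 5×1 + 0  (stop)
So 17/159 = [0; 9, 2, 1, 5].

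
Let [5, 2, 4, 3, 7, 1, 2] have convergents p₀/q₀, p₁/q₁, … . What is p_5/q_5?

1313/241

Using pₖ = aₖpₖ₋₁ + pₖ₋₂, qₖ = aₖqₖ₋₁ + qₖ₋₂ (with p₋₁=1, p₋₂=0, q₋₁=0, q₋₂=1):
  k=0: a=5, p=5, q=1
  k=1: a=2, p=11, q=2
  k=2: a=4, p=49, q=9
  k=3: a=3, p=158, q=29
  k=4: a=7, p=1155, q=212
  k=5: a=1, p=1313, q=241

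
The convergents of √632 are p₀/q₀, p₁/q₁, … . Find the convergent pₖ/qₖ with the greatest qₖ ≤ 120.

√632 = [25; 7, 6, 7, 50, …] (period length 4).
Convergents:
  p_0/q_0 = 25/1
  p_1/q_1 = 176/7
  p_2/q_2 = 1081/43
  p_3/q_3 = 7743/308
q_2 = 43 ≤ 120 < 308 = q_3, so the answer is 1081/43.

1081/43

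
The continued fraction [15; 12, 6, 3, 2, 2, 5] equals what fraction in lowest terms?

106179/7040

Using pₖ = aₖpₖ₋₁ + pₖ₋₂ and qₖ = aₖqₖ₋₁ + qₖ₋₂:
  k=0: a=15, p=15, q=1
  k=1: a=12, p=181, q=12
  k=2: a=6, p=1101, q=73
  k=3: a=3, p=3484, q=231
  k=4: a=2, p=8069, q=535
  k=5: a=2, p=19622, q=1301
  k=6: a=5, p=106179, q=7040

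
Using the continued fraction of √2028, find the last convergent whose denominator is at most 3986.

√2028 = [45; 30, 90, …] (period length 2).
Convergents:
  p_0/q_0 = 45/1
  p_1/q_1 = 1351/30
  p_2/q_2 = 121635/2701
  p_3/q_3 = 3650401/81060
q_2 = 2701 ≤ 3986 < 81060 = q_3, so the answer is 121635/2701.

121635/2701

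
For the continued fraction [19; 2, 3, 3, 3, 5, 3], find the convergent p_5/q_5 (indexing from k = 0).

Using pₖ = aₖpₖ₋₁ + pₖ₋₂, qₖ = aₖqₖ₋₁ + qₖ₋₂ (with p₋₁=1, p₋₂=0, q₋₁=0, q₋₂=1):
  k=0: a=19, p=19, q=1
  k=1: a=2, p=39, q=2
  k=2: a=3, p=136, q=7
  k=3: a=3, p=447, q=23
  k=4: a=3, p=1477, q=76
  k=5: a=5, p=7832, q=403

7832/403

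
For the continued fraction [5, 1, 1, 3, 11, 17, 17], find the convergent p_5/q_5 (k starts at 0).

7519/1350

Using pₖ = aₖpₖ₋₁ + pₖ₋₂, qₖ = aₖqₖ₋₁ + qₖ₋₂ (with p₋₁=1, p₋₂=0, q₋₁=0, q₋₂=1):
  k=0: a=5, p=5, q=1
  k=1: a=1, p=6, q=1
  k=2: a=1, p=11, q=2
  k=3: a=3, p=39, q=7
  k=4: a=11, p=440, q=79
  k=5: a=17, p=7519, q=1350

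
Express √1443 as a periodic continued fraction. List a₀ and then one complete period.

a₀ = ⌊√1443⌋ = 37.
With m₀=0, d₀=1 and mₖ₊₁ = dₖaₖ − mₖ, dₖ₊₁ = (n − mₖ₊₁²)/dₖ, aₖ₊₁ = ⌊(a₀+mₖ₊₁)/dₖ₊₁⌋:
  k=1: m=37, d=74, a=1
  k=2: m=37, d=1, a=74
d=1 and a=2a₀=74 at k=2, so the next step gives (m, d) = (37, 74) again — its k=1 value — and the period has length 2.

[37; 1, 74]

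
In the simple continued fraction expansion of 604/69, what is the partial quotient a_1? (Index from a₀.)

1

604 = 8·69 + 52   →  a_0 = 8
69 = 1·52 + 17   →  a_1 = 1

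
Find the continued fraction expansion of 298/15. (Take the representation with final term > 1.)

[19; 1, 6, 2]

298 = 19×15 + 13
15 = 1×13 + 2
13 = 6×2 + 1
2 = 2×1 + 0  (stop)
So 298/15 = [19; 1, 6, 2].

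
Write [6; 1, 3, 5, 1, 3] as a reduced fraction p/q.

Using pₖ = aₖpₖ₋₁ + pₖ₋₂ and qₖ = aₖqₖ₋₁ + qₖ₋₂:
  k=0: a=6, p=6, q=1
  k=1: a=1, p=7, q=1
  k=2: a=3, p=27, q=4
  k=3: a=5, p=142, q=21
  k=4: a=1, p=169, q=25
  k=5: a=3, p=649, q=96

649/96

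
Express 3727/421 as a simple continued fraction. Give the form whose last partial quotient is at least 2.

[8; 1, 5, 1, 3, 1, 3, 3]

3727 = 8*421 + 359
421 = 1*359 + 62
359 = 5*62 + 49
62 = 1*49 + 13
49 = 3*13 + 10
13 = 1*10 + 3
10 = 3*3 + 1
3 = 3*1 + 0  (stop)
So 3727/421 = [8; 1, 5, 1, 3, 1, 3, 3].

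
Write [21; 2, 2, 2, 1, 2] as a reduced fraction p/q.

985/46

Using pₖ = aₖpₖ₋₁ + pₖ₋₂ and qₖ = aₖqₖ₋₁ + qₖ₋₂:
  k=0: a=21, p=21, q=1
  k=1: a=2, p=43, q=2
  k=2: a=2, p=107, q=5
  k=3: a=2, p=257, q=12
  k=4: a=1, p=364, q=17
  k=5: a=2, p=985, q=46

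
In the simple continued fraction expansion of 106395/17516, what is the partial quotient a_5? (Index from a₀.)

106395 = 6·17516 + 1299   →  a_0 = 6
17516 = 13·1299 + 629   →  a_1 = 13
1299 = 2·629 + 41   →  a_2 = 2
629 = 15·41 + 14   →  a_3 = 15
41 = 2·14 + 13   →  a_4 = 2
14 = 1·13 + 1   →  a_5 = 1

1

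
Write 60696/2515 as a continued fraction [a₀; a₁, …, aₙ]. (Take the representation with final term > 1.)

[24; 7, 2, 16, 3, 3]

60696 = 24×2515 + 336
2515 = 7×336 + 163
336 = 2×163 + 10
163 = 16×10 + 3
10 = 3×3 + 1
3 = 3×1 + 0  (stop)
So 60696/2515 = [24; 7, 2, 16, 3, 3].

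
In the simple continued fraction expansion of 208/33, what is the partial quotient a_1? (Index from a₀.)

208 = 6·33 + 10   →  a_0 = 6
33 = 3·10 + 3   →  a_1 = 3

3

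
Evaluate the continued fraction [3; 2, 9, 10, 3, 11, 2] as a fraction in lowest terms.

48875/14069

Using pₖ = aₖpₖ₋₁ + pₖ₋₂ and qₖ = aₖqₖ₋₁ + qₖ₋₂:
  k=0: a=3, p=3, q=1
  k=1: a=2, p=7, q=2
  k=2: a=9, p=66, q=19
  k=3: a=10, p=667, q=192
  k=4: a=3, p=2067, q=595
  k=5: a=11, p=23404, q=6737
  k=6: a=2, p=48875, q=14069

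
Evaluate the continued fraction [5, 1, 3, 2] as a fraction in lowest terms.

Using pₖ = aₖpₖ₋₁ + pₖ₋₂ and qₖ = aₖqₖ₋₁ + qₖ₋₂:
  k=0: a=5, p=5, q=1
  k=1: a=1, p=6, q=1
  k=2: a=3, p=23, q=4
  k=3: a=2, p=52, q=9

52/9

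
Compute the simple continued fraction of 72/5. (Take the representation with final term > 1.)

72 = 14*5 + 2
5 = 2*2 + 1
2 = 2*1 + 0  (stop)
So 72/5 = [14; 2, 2].

[14; 2, 2]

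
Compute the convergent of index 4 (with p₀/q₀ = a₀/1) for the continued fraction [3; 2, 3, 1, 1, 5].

Using pₖ = aₖpₖ₋₁ + pₖ₋₂, qₖ = aₖqₖ₋₁ + qₖ₋₂ (with p₋₁=1, p₋₂=0, q₋₁=0, q₋₂=1):
  k=0: a=3, p=3, q=1
  k=1: a=2, p=7, q=2
  k=2: a=3, p=24, q=7
  k=3: a=1, p=31, q=9
  k=4: a=1, p=55, q=16

55/16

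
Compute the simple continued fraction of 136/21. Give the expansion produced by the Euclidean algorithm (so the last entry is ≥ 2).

[6; 2, 10]

136 = 6*21 + 10
21 = 2*10 + 1
10 = 10*1 + 0  (stop)
So 136/21 = [6; 2, 10].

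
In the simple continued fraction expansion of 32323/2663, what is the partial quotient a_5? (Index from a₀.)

32323 = 12·2663 + 367   →  a_0 = 12
2663 = 7·367 + 94   →  a_1 = 7
367 = 3·94 + 85   →  a_2 = 3
94 = 1·85 + 9   →  a_3 = 1
85 = 9·9 + 4   →  a_4 = 9
9 = 2·4 + 1   →  a_5 = 2

2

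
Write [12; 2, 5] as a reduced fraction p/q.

137/11

Using pₖ = aₖpₖ₋₁ + pₖ₋₂ and qₖ = aₖqₖ₋₁ + qₖ₋₂:
  k=0: a=12, p=12, q=1
  k=1: a=2, p=25, q=2
  k=2: a=5, p=137, q=11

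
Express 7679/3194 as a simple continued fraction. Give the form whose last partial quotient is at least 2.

7679 = 2×3194 + 1291
3194 = 2×1291 + 612
1291 = 2×612 + 67
612 = 9×67 + 9
67 = 7×9 + 4
9 = 2×4 + 1
4 = 4×1 + 0  (stop)
So 7679/3194 = [2; 2, 2, 9, 7, 2, 4].

[2; 2, 2, 9, 7, 2, 4]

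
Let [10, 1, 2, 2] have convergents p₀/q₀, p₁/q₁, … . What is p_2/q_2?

32/3

Using pₖ = aₖpₖ₋₁ + pₖ₋₂, qₖ = aₖqₖ₋₁ + qₖ₋₂ (with p₋₁=1, p₋₂=0, q₋₁=0, q₋₂=1):
  k=0: a=10, p=10, q=1
  k=1: a=1, p=11, q=1
  k=2: a=2, p=32, q=3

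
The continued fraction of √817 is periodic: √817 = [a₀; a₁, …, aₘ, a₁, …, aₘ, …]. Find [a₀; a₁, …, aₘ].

a₀ = ⌊√817⌋ = 28.
With m₀=0, d₀=1 and mₖ₊₁ = dₖaₖ − mₖ, dₖ₊₁ = (n − mₖ₊₁²)/dₖ, aₖ₊₁ = ⌊(a₀+mₖ₊₁)/dₖ₊₁⌋:
  k=1: m=28, d=33, a=1
  k=2: m=5, d=24, a=1
  k=3: m=19, d=19, a=2
  k=4: m=19, d=24, a=1
  k=5: m=5, d=33, a=1
  k=6: m=28, d=1, a=56
d=1 and a=2a₀=56 at k=6, so the next step gives (m, d) = (28, 33) again — its k=1 value — and the period has length 6.

[28; 1, 1, 2, 1, 1, 56]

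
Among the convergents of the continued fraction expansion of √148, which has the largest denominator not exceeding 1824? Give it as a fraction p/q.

10657/876

√148 = [12; 6, 24, …] (period length 2).
Convergents:
  p_0/q_0 = 12/1
  p_1/q_1 = 73/6
  p_2/q_2 = 1764/145
  p_3/q_3 = 10657/876
  p_4/q_4 = 257532/21169
q_3 = 876 ≤ 1824 < 21169 = q_4, so the answer is 10657/876.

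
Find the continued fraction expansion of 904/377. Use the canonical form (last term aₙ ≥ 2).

904 = 2*377 + 150
377 = 2*150 + 77
150 = 1*77 + 73
77 = 1*73 + 4
73 = 18*4 + 1
4 = 4*1 + 0  (stop)
So 904/377 = [2; 2, 1, 1, 18, 4].

[2; 2, 1, 1, 18, 4]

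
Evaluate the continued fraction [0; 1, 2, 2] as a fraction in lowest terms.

5/7

Fold from the inside: start with 2/1.
  2 + 1/2 = 5/2
  1 + 2/5 = 7/5
  0 + 5/7 = 5/7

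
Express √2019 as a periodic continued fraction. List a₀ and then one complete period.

a₀ = ⌊√2019⌋ = 44.
With m₀=0, d₀=1 and mₖ₊₁ = dₖaₖ − mₖ, dₖ₊₁ = (n − mₖ₊₁²)/dₖ, aₖ₊₁ = ⌊(a₀+mₖ₊₁)/dₖ₊₁⌋:
  k=1: m=44, d=83, a=1
  k=2: m=39, d=6, a=13
  k=3: m=39, d=83, a=1
  k=4: m=44, d=1, a=88
d=1 and a=2a₀=88 at k=4, so the next step gives (m, d) = (44, 83) again — its k=1 value — and the period has length 4.

[44; 1, 13, 1, 88]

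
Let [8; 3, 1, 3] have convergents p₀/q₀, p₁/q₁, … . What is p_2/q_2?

Using pₖ = aₖpₖ₋₁ + pₖ₋₂, qₖ = aₖqₖ₋₁ + qₖ₋₂ (with p₋₁=1, p₋₂=0, q₋₁=0, q₋₂=1):
  k=0: a=8, p=8, q=1
  k=1: a=3, p=25, q=3
  k=2: a=1, p=33, q=4

33/4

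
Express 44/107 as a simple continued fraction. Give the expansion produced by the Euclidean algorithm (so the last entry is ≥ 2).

[0; 2, 2, 3, 6]

44 = 0×107 + 44
107 = 2×44 + 19
44 = 2×19 + 6
19 = 3×6 + 1
6 = 6×1 + 0  (stop)
So 44/107 = [0; 2, 2, 3, 6].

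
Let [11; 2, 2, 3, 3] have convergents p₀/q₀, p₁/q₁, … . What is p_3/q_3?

194/17

Using pₖ = aₖpₖ₋₁ + pₖ₋₂, qₖ = aₖqₖ₋₁ + qₖ₋₂ (with p₋₁=1, p₋₂=0, q₋₁=0, q₋₂=1):
  k=0: a=11, p=11, q=1
  k=1: a=2, p=23, q=2
  k=2: a=2, p=57, q=5
  k=3: a=3, p=194, q=17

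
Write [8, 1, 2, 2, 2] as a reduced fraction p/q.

Fold from the inside: start with 2/1.
  2 + 1/2 = 5/2
  2 + 2/5 = 12/5
  1 + 5/12 = 17/12
  8 + 12/17 = 148/17

148/17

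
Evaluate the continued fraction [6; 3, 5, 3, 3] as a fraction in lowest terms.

Fold from the inside: start with 3/1.
  3 + 1/3 = 10/3
  5 + 3/10 = 53/10
  3 + 10/53 = 169/53
  6 + 53/169 = 1067/169

1067/169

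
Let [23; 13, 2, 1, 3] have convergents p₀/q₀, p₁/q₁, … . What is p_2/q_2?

Using pₖ = aₖpₖ₋₁ + pₖ₋₂, qₖ = aₖqₖ₋₁ + qₖ₋₂ (with p₋₁=1, p₋₂=0, q₋₁=0, q₋₂=1):
  k=0: a=23, p=23, q=1
  k=1: a=13, p=300, q=13
  k=2: a=2, p=623, q=27

623/27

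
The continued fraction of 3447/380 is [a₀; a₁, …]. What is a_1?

14

3447 = 9·380 + 27   →  a_0 = 9
380 = 14·27 + 2   →  a_1 = 14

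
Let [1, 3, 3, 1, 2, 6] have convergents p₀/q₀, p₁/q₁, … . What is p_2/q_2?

13/10

Using pₖ = aₖpₖ₋₁ + pₖ₋₂, qₖ = aₖqₖ₋₁ + qₖ₋₂ (with p₋₁=1, p₋₂=0, q₋₁=0, q₋₂=1):
  k=0: a=1, p=1, q=1
  k=1: a=3, p=4, q=3
  k=2: a=3, p=13, q=10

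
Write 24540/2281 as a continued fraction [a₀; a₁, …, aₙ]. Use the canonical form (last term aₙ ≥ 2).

[10; 1, 3, 7, 6, 2, 2, 2]

24540 = 10·2281 + 1730
2281 = 1·1730 + 551
1730 = 3·551 + 77
551 = 7·77 + 12
77 = 6·12 + 5
12 = 2·5 + 2
5 = 2·2 + 1
2 = 2·1 + 0  (stop)
So 24540/2281 = [10; 1, 3, 7, 6, 2, 2, 2].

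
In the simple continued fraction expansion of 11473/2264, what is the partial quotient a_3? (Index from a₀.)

11473 = 5·2264 + 153   →  a_0 = 5
2264 = 14·153 + 122   →  a_1 = 14
153 = 1·122 + 31   →  a_2 = 1
122 = 3·31 + 29   →  a_3 = 3

3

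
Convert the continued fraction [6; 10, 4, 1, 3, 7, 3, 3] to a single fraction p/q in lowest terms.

89469/14672

Fold from the inside: start with 3/1.
  3 + 1/3 = 10/3
  7 + 3/10 = 73/10
  3 + 10/73 = 229/73
  1 + 73/229 = 302/229
  4 + 229/302 = 1437/302
  10 + 302/1437 = 14672/1437
  6 + 1437/14672 = 89469/14672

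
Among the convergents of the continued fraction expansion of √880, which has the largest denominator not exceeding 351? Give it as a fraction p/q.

√880 = [29; 1, 1, 1, 58, …] (period length 4).
Convergents:
  p_0/q_0 = 29/1
  p_1/q_1 = 30/1
  p_2/q_2 = 59/2
  p_3/q_3 = 89/3
  p_4/q_4 = 5221/176
  p_5/q_5 = 5310/179
  p_6/q_6 = 10531/355
q_5 = 179 ≤ 351 < 355 = q_6, so the answer is 5310/179.

5310/179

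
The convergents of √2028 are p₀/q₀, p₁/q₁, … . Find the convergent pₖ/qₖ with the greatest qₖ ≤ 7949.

√2028 = [45; 30, 90, …] (period length 2).
Convergents:
  p_0/q_0 = 45/1
  p_1/q_1 = 1351/30
  p_2/q_2 = 121635/2701
  p_3/q_3 = 3650401/81060
q_2 = 2701 ≤ 7949 < 81060 = q_3, so the answer is 121635/2701.

121635/2701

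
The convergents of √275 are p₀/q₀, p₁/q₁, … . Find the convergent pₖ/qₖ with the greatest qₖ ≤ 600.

6683/403

√275 = [16; 1, 1, 2, 1, 1, 32, …] (period length 6).
Convergents:
  p_0/q_0 = 16/1
  p_1/q_1 = 17/1
  p_2/q_2 = 33/2
  p_3/q_3 = 83/5
  p_4/q_4 = 116/7
  p_5/q_5 = 199/12
  p_6/q_6 = 6484/391
  p_7/q_7 = 6683/403
  p_8/q_8 = 13167/794
q_7 = 403 ≤ 600 < 794 = q_8, so the answer is 6683/403.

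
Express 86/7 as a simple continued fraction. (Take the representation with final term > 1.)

86 = 12·7 + 2
7 = 3·2 + 1
2 = 2·1 + 0  (stop)
So 86/7 = [12; 3, 2].

[12; 3, 2]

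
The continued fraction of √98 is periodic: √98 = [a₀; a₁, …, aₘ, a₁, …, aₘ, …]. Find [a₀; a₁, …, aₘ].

[9; 1, 8, 1, 18]

a₀ = ⌊√98⌋ = 9.
With m₀=0, d₀=1 and mₖ₊₁ = dₖaₖ − mₖ, dₖ₊₁ = (n − mₖ₊₁²)/dₖ, aₖ₊₁ = ⌊(a₀+mₖ₊₁)/dₖ₊₁⌋:
  k=1: m=9, d=17, a=1
  k=2: m=8, d=2, a=8
  k=3: m=8, d=17, a=1
  k=4: m=9, d=1, a=18
d=1 and a=2a₀=18 at k=4, so the next step gives (m, d) = (9, 17) again — its k=1 value — and the period has length 4.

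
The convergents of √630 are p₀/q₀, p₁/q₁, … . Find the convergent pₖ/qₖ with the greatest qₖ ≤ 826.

12575/501

√630 = [25; 10, 50, …] (period length 2).
Convergents:
  p_0/q_0 = 25/1
  p_1/q_1 = 251/10
  p_2/q_2 = 12575/501
  p_3/q_3 = 126001/5020
q_2 = 501 ≤ 826 < 5020 = q_3, so the answer is 12575/501.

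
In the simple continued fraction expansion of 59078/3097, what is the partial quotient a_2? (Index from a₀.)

59078 = 19·3097 + 235   →  a_0 = 19
3097 = 13·235 + 42   →  a_1 = 13
235 = 5·42 + 25   →  a_2 = 5

5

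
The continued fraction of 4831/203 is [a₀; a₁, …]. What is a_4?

19

4831 = 23·203 + 162   →  a_0 = 23
203 = 1·162 + 41   →  a_1 = 1
162 = 3·41 + 39   →  a_2 = 3
41 = 1·39 + 2   →  a_3 = 1
39 = 19·2 + 1   →  a_4 = 19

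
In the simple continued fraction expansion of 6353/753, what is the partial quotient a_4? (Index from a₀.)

6

6353 = 8·753 + 329   →  a_0 = 8
753 = 2·329 + 95   →  a_1 = 2
329 = 3·95 + 44   →  a_2 = 3
95 = 2·44 + 7   →  a_3 = 2
44 = 6·7 + 2   →  a_4 = 6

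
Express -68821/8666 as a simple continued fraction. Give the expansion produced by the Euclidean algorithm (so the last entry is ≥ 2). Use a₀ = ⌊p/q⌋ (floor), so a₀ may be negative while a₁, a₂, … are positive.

[-8; 17, 10, 1, 3, 1, 2, 3]

-68821 = -8*8666 + 507
8666 = 17*507 + 47
507 = 10*47 + 37
47 = 1*37 + 10
37 = 3*10 + 7
10 = 1*7 + 3
7 = 2*3 + 1
3 = 3*1 + 0  (stop)
So -68821/8666 = [-8; 17, 10, 1, 3, 1, 2, 3].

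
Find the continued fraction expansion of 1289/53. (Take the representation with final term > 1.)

[24; 3, 8, 2]

1289 = 24*53 + 17
53 = 3*17 + 2
17 = 8*2 + 1
2 = 2*1 + 0  (stop)
So 1289/53 = [24; 3, 8, 2].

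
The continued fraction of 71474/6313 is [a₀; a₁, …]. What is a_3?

71474 = 11·6313 + 2031   →  a_0 = 11
6313 = 3·2031 + 220   →  a_1 = 3
2031 = 9·220 + 51   →  a_2 = 9
220 = 4·51 + 16   →  a_3 = 4

4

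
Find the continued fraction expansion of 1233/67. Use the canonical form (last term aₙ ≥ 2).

1233 = 18×67 + 27
67 = 2×27 + 13
27 = 2×13 + 1
13 = 13×1 + 0  (stop)
So 1233/67 = [18; 2, 2, 13].

[18; 2, 2, 13]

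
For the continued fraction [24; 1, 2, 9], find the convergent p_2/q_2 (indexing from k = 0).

Using pₖ = aₖpₖ₋₁ + pₖ₋₂, qₖ = aₖqₖ₋₁ + qₖ₋₂ (with p₋₁=1, p₋₂=0, q₋₁=0, q₋₂=1):
  k=0: a=24, p=24, q=1
  k=1: a=1, p=25, q=1
  k=2: a=2, p=74, q=3

74/3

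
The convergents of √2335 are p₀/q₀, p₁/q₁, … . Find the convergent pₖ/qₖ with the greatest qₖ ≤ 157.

√2335 = [48; 3, 9, 3, 96, …] (period length 4).
Convergents:
  p_0/q_0 = 48/1
  p_1/q_1 = 145/3
  p_2/q_2 = 1353/28
  p_3/q_3 = 4204/87
  p_4/q_4 = 404937/8380
q_3 = 87 ≤ 157 < 8380 = q_4, so the answer is 4204/87.

4204/87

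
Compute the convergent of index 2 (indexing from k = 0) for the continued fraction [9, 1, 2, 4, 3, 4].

Using pₖ = aₖpₖ₋₁ + pₖ₋₂, qₖ = aₖqₖ₋₁ + qₖ₋₂ (with p₋₁=1, p₋₂=0, q₋₁=0, q₋₂=1):
  k=0: a=9, p=9, q=1
  k=1: a=1, p=10, q=1
  k=2: a=2, p=29, q=3

29/3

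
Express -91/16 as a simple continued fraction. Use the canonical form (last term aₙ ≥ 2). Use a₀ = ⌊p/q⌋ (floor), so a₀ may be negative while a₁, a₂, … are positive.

-91 = -6×16 + 5
16 = 3×5 + 1
5 = 5×1 + 0  (stop)
So -91/16 = [-6; 3, 5].

[-6; 3, 5]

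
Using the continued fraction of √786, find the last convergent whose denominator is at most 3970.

√786 = [28; 28, 56, …] (period length 2).
Convergents:
  p_0/q_0 = 28/1
  p_1/q_1 = 785/28
  p_2/q_2 = 43988/1569
  p_3/q_3 = 1232449/43960
q_2 = 1569 ≤ 3970 < 43960 = q_3, so the answer is 43988/1569.

43988/1569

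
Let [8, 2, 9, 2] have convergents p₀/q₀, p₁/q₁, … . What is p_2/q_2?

Using pₖ = aₖpₖ₋₁ + pₖ₋₂, qₖ = aₖqₖ₋₁ + qₖ₋₂ (with p₋₁=1, p₋₂=0, q₋₁=0, q₋₂=1):
  k=0: a=8, p=8, q=1
  k=1: a=2, p=17, q=2
  k=2: a=9, p=161, q=19

161/19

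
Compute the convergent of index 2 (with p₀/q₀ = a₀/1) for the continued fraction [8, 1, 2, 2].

26/3

Using pₖ = aₖpₖ₋₁ + pₖ₋₂, qₖ = aₖqₖ₋₁ + qₖ₋₂ (with p₋₁=1, p₋₂=0, q₋₁=0, q₋₂=1):
  k=0: a=8, p=8, q=1
  k=1: a=1, p=9, q=1
  k=2: a=2, p=26, q=3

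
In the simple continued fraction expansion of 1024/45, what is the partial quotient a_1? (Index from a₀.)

1024 = 22·45 + 34   →  a_0 = 22
45 = 1·34 + 11   →  a_1 = 1

1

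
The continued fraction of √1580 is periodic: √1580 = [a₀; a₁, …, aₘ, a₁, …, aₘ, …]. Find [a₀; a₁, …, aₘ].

a₀ = ⌊√1580⌋ = 39.
With m₀=0, d₀=1 and mₖ₊₁ = dₖaₖ − mₖ, dₖ₊₁ = (n − mₖ₊₁²)/dₖ, aₖ₊₁ = ⌊(a₀+mₖ₊₁)/dₖ₊₁⌋:
  k=1: m=39, d=59, a=1
  k=2: m=20, d=20, a=2
  k=3: m=20, d=59, a=1
  k=4: m=39, d=1, a=78
d=1 and a=2a₀=78 at k=4, so the next step gives (m, d) = (39, 59) again — its k=1 value — and the period has length 4.

[39; 1, 2, 1, 78]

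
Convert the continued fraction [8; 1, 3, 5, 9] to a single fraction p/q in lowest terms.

Fold from the inside: start with 9/1.
  5 + 1/9 = 46/9
  3 + 9/46 = 147/46
  1 + 46/147 = 193/147
  8 + 147/193 = 1691/193

1691/193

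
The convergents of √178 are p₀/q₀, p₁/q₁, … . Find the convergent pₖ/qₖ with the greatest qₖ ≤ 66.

547/41

√178 = [13; 2, 1, 12, 1, 2, 26, …] (period length 6).
Convergents:
  p_0/q_0 = 13/1
  p_1/q_1 = 27/2
  p_2/q_2 = 40/3
  p_3/q_3 = 507/38
  p_4/q_4 = 547/41
  p_5/q_5 = 1601/120
q_4 = 41 ≤ 66 < 120 = q_5, so the answer is 547/41.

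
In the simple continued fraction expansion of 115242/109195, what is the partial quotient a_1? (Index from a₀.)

18

115242 = 1·109195 + 6047   →  a_0 = 1
109195 = 18·6047 + 349   →  a_1 = 18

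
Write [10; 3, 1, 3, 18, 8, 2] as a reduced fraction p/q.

48129/4688

Fold from the inside: start with 2/1.
  8 + 1/2 = 17/2
  18 + 2/17 = 308/17
  3 + 17/308 = 941/308
  1 + 308/941 = 1249/941
  3 + 941/1249 = 4688/1249
  10 + 1249/4688 = 48129/4688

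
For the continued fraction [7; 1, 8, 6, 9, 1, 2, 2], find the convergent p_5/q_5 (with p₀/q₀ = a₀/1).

4411/559

Using pₖ = aₖpₖ₋₁ + pₖ₋₂, qₖ = aₖqₖ₋₁ + qₖ₋₂ (with p₋₁=1, p₋₂=0, q₋₁=0, q₋₂=1):
  k=0: a=7, p=7, q=1
  k=1: a=1, p=8, q=1
  k=2: a=8, p=71, q=9
  k=3: a=6, p=434, q=55
  k=4: a=9, p=3977, q=504
  k=5: a=1, p=4411, q=559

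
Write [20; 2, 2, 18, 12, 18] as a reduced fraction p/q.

409145/20054

Using pₖ = aₖpₖ₋₁ + pₖ₋₂ and qₖ = aₖqₖ₋₁ + qₖ₋₂:
  k=0: a=20, p=20, q=1
  k=1: a=2, p=41, q=2
  k=2: a=2, p=102, q=5
  k=3: a=18, p=1877, q=92
  k=4: a=12, p=22626, q=1109
  k=5: a=18, p=409145, q=20054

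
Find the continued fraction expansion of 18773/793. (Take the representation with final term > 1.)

[23; 1, 2, 16, 5, 3]

18773 = 23*793 + 534
793 = 1*534 + 259
534 = 2*259 + 16
259 = 16*16 + 3
16 = 5*3 + 1
3 = 3*1 + 0  (stop)
So 18773/793 = [23; 1, 2, 16, 5, 3].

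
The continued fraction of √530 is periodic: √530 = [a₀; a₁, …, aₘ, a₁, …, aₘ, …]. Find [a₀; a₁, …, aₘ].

[23; 46]

a₀ = ⌊√530⌋ = 23.
With m₀=0, d₀=1 and mₖ₊₁ = dₖaₖ − mₖ, dₖ₊₁ = (n − mₖ₊₁²)/dₖ, aₖ₊₁ = ⌊(a₀+mₖ₊₁)/dₖ₊₁⌋:
  k=1: m=23, d=1, a=46
d=1 and a=2a₀=46 at k=1, so the next step gives (m, d) = (23, 1) again — its k=1 value — and the period has length 1.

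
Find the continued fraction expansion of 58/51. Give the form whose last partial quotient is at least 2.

58 = 1*51 + 7
51 = 7*7 + 2
7 = 3*2 + 1
2 = 2*1 + 0  (stop)
So 58/51 = [1; 7, 3, 2].

[1; 7, 3, 2]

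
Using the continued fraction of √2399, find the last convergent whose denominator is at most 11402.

√2399 = [48; 1, 47, 1, 96, …] (period length 4).
Convergents:
  p_0/q_0 = 48/1
  p_1/q_1 = 49/1
  p_2/q_2 = 2351/48
  p_3/q_3 = 2400/49
  p_4/q_4 = 232751/4752
  p_5/q_5 = 235151/4801
  p_6/q_6 = 11284848/230399
q_5 = 4801 ≤ 11402 < 230399 = q_6, so the answer is 235151/4801.

235151/4801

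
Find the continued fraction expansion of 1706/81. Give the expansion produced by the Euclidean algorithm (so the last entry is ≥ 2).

1706 = 21*81 + 5
81 = 16*5 + 1
5 = 5*1 + 0  (stop)
So 1706/81 = [21; 16, 5].

[21; 16, 5]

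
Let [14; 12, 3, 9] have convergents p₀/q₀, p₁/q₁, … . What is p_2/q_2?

Using pₖ = aₖpₖ₋₁ + pₖ₋₂, qₖ = aₖqₖ₋₁ + qₖ₋₂ (with p₋₁=1, p₋₂=0, q₋₁=0, q₋₂=1):
  k=0: a=14, p=14, q=1
  k=1: a=12, p=169, q=12
  k=2: a=3, p=521, q=37

521/37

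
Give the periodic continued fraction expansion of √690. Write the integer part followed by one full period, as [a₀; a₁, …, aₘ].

a₀ = ⌊√690⌋ = 26.
With m₀=0, d₀=1 and mₖ₊₁ = dₖaₖ − mₖ, dₖ₊₁ = (n − mₖ₊₁²)/dₖ, aₖ₊₁ = ⌊(a₀+mₖ₊₁)/dₖ₊₁⌋:
  k=1: m=26, d=14, a=3
  k=2: m=16, d=31, a=1
  k=3: m=15, d=15, a=2
  k=4: m=15, d=31, a=1
  k=5: m=16, d=14, a=3
  k=6: m=26, d=1, a=52
d=1 and a=2a₀=52 at k=6, so the next step gives (m, d) = (26, 14) again — its k=1 value — and the period has length 6.

[26; 3, 1, 2, 1, 3, 52]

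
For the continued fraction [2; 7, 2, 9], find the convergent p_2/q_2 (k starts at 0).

Using pₖ = aₖpₖ₋₁ + pₖ₋₂, qₖ = aₖqₖ₋₁ + qₖ₋₂ (with p₋₁=1, p₋₂=0, q₋₁=0, q₋₂=1):
  k=0: a=2, p=2, q=1
  k=1: a=7, p=15, q=7
  k=2: a=2, p=32, q=15

32/15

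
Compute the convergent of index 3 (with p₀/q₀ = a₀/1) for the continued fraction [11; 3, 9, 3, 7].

985/87

Using pₖ = aₖpₖ₋₁ + pₖ₋₂, qₖ = aₖqₖ₋₁ + qₖ₋₂ (with p₋₁=1, p₋₂=0, q₋₁=0, q₋₂=1):
  k=0: a=11, p=11, q=1
  k=1: a=3, p=34, q=3
  k=2: a=9, p=317, q=28
  k=3: a=3, p=985, q=87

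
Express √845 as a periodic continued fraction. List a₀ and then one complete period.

a₀ = ⌊√845⌋ = 29.
With m₀=0, d₀=1 and mₖ₊₁ = dₖaₖ − mₖ, dₖ₊₁ = (n − mₖ₊₁²)/dₖ, aₖ₊₁ = ⌊(a₀+mₖ₊₁)/dₖ₊₁⌋:
  k=1: m=29, d=4, a=14
  k=2: m=27, d=29, a=1
  k=3: m=2, d=29, a=1
  k=4: m=27, d=4, a=14
  k=5: m=29, d=1, a=58
d=1 and a=2a₀=58 at k=5, so the next step gives (m, d) = (29, 4) again — its k=1 value — and the period has length 5.

[29; 14, 1, 1, 14, 58]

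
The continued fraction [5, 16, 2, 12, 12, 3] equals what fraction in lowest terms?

77646/15343

Fold from the inside: start with 3/1.
  12 + 1/3 = 37/3
  12 + 3/37 = 447/37
  2 + 37/447 = 931/447
  16 + 447/931 = 15343/931
  5 + 931/15343 = 77646/15343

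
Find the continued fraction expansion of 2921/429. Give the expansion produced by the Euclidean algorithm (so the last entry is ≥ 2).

2921 = 6·429 + 347
429 = 1·347 + 82
347 = 4·82 + 19
82 = 4·19 + 6
19 = 3·6 + 1
6 = 6·1 + 0  (stop)
So 2921/429 = [6; 1, 4, 4, 3, 6].

[6; 1, 4, 4, 3, 6]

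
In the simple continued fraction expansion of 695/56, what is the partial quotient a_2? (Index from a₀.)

2

695 = 12·56 + 23   →  a_0 = 12
56 = 2·23 + 10   →  a_1 = 2
23 = 2·10 + 3   →  a_2 = 2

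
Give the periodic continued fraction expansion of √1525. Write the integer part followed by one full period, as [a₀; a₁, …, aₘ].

a₀ = ⌊√1525⌋ = 39.
With m₀=0, d₀=1 and mₖ₊₁ = dₖaₖ − mₖ, dₖ₊₁ = (n − mₖ₊₁²)/dₖ, aₖ₊₁ = ⌊(a₀+mₖ₊₁)/dₖ₊₁⌋:
  k=1: m=39, d=4, a=19
  k=2: m=37, d=39, a=1
  k=3: m=2, d=39, a=1
  k=4: m=37, d=4, a=19
  k=5: m=39, d=1, a=78
d=1 and a=2a₀=78 at k=5, so the next step gives (m, d) = (39, 4) again — its k=1 value — and the period has length 5.

[39; 19, 1, 1, 19, 78]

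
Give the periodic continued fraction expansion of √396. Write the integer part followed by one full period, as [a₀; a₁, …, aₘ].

a₀ = ⌊√396⌋ = 19.
With m₀=0, d₀=1 and mₖ₊₁ = dₖaₖ − mₖ, dₖ₊₁ = (n − mₖ₊₁²)/dₖ, aₖ₊₁ = ⌊(a₀+mₖ₊₁)/dₖ₊₁⌋:
  k=1: m=19, d=35, a=1
  k=2: m=16, d=4, a=8
  k=3: m=16, d=35, a=1
  k=4: m=19, d=1, a=38
d=1 and a=2a₀=38 at k=4, so the next step gives (m, d) = (19, 35) again — its k=1 value — and the period has length 4.

[19; 1, 8, 1, 38]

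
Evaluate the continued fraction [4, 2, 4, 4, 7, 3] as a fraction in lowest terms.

3838/863

Fold from the inside: start with 3/1.
  7 + 1/3 = 22/3
  4 + 3/22 = 91/22
  4 + 22/91 = 386/91
  2 + 91/386 = 863/386
  4 + 386/863 = 3838/863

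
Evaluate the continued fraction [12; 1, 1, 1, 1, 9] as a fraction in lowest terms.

605/48

Using pₖ = aₖpₖ₋₁ + pₖ₋₂ and qₖ = aₖqₖ₋₁ + qₖ₋₂:
  k=0: a=12, p=12, q=1
  k=1: a=1, p=13, q=1
  k=2: a=1, p=25, q=2
  k=3: a=1, p=38, q=3
  k=4: a=1, p=63, q=5
  k=5: a=9, p=605, q=48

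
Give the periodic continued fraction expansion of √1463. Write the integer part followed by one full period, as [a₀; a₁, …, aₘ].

[38; 4, 76]

a₀ = ⌊√1463⌋ = 38.
With m₀=0, d₀=1 and mₖ₊₁ = dₖaₖ − mₖ, dₖ₊₁ = (n − mₖ₊₁²)/dₖ, aₖ₊₁ = ⌊(a₀+mₖ₊₁)/dₖ₊₁⌋:
  k=1: m=38, d=19, a=4
  k=2: m=38, d=1, a=76
d=1 and a=2a₀=76 at k=2, so the next step gives (m, d) = (38, 19) again — its k=1 value — and the period has length 2.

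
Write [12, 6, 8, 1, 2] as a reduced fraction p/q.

Using pₖ = aₖpₖ₋₁ + pₖ₋₂ and qₖ = aₖqₖ₋₁ + qₖ₋₂:
  k=0: a=12, p=12, q=1
  k=1: a=6, p=73, q=6
  k=2: a=8, p=596, q=49
  k=3: a=1, p=669, q=55
  k=4: a=2, p=1934, q=159

1934/159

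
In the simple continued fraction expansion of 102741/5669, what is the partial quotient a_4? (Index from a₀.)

1

102741 = 18·5669 + 699   →  a_0 = 18
5669 = 8·699 + 77   →  a_1 = 8
699 = 9·77 + 6   →  a_2 = 9
77 = 12·6 + 5   →  a_3 = 12
6 = 1·5 + 1   →  a_4 = 1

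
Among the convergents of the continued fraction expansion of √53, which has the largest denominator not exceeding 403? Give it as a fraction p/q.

√53 = [7; 3, 1, 1, 3, 14, …] (period length 5).
Convergents:
  p_0/q_0 = 7/1
  p_1/q_1 = 22/3
  p_2/q_2 = 29/4
  p_3/q_3 = 51/7
  p_4/q_4 = 182/25
  p_5/q_5 = 2599/357
  p_6/q_6 = 7979/1096
q_5 = 357 ≤ 403 < 1096 = q_6, so the answer is 2599/357.

2599/357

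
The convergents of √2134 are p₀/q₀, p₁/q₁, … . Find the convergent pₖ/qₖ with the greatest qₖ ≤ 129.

√2134 = [46; 5, 8, 5, 92, …] (period length 4).
Convergents:
  p_0/q_0 = 46/1
  p_1/q_1 = 231/5
  p_2/q_2 = 1894/41
  p_3/q_3 = 9701/210
q_2 = 41 ≤ 129 < 210 = q_3, so the answer is 1894/41.

1894/41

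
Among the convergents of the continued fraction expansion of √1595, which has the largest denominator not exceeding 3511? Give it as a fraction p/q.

√1595 = [39; 1, 14, 1, 78, …] (period length 4).
Convergents:
  p_0/q_0 = 39/1
  p_1/q_1 = 40/1
  p_2/q_2 = 599/15
  p_3/q_3 = 639/16
  p_4/q_4 = 50441/1263
  p_5/q_5 = 51080/1279
  p_6/q_6 = 765561/19169
q_5 = 1279 ≤ 3511 < 19169 = q_6, so the answer is 51080/1279.

51080/1279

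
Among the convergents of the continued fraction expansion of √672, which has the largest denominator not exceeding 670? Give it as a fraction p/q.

17161/662

√672 = [25; 1, 11, 1, 50, …] (period length 4).
Convergents:
  p_0/q_0 = 25/1
  p_1/q_1 = 26/1
  p_2/q_2 = 311/12
  p_3/q_3 = 337/13
  p_4/q_4 = 17161/662
  p_5/q_5 = 17498/675
q_4 = 662 ≤ 670 < 675 = q_5, so the answer is 17161/662.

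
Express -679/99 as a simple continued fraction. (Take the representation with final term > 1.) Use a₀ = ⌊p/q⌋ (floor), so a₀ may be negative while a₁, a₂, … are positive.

[-7; 7, 14]

-679 = -7*99 + 14
99 = 7*14 + 1
14 = 14*1 + 0  (stop)
So -679/99 = [-7; 7, 14].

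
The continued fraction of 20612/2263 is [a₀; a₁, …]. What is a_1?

9

20612 = 9·2263 + 245   →  a_0 = 9
2263 = 9·245 + 58   →  a_1 = 9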